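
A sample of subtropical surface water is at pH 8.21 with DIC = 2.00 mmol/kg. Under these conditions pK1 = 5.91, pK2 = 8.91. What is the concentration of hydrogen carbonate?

[HCO3⁻] = 1.66 mmol/kg

α₁ = 1 / (1 + [H⁺]/K1 + K2/[H⁺]) = 1 / (1 + 10^-2.30 + 10^-0.70)
   = 1 / (1 + 0.0050119 + 0.19953) = 1/1.2045 = 0.8302
[HCO3⁻] = α₁ × DIC = 0.8302 × 2.00 = 1.66 mmol/kg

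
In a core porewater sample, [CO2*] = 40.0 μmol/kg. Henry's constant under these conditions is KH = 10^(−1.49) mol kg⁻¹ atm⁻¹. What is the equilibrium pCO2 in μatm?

KH = 10^(−1.49) = 3.236×10^-2 mol kg⁻¹ atm⁻¹
pCO2 = [CO2*]/KH = 40.0×10^-6 / 3.236×10^-2 = 1.24×10^-3 atm = 1240 μatm

pCO2 = 1240 μatm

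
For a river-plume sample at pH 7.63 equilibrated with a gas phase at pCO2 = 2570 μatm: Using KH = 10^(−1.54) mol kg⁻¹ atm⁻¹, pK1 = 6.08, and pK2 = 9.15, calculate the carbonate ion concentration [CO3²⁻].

[CO3²⁻] = 0.0794 mmol/kg

[CO2*] = KH · pCO2 = 10^(−1.54) × 2570×10^-6 = 7.412×10^-5 mol/kg
α₀ = 1/(1 + K1/[H⁺] + K1K2/[H⁺]²) = 1/(1 + 10^+1.55 + 10^+0.03) = 0.02663
DIC = [CO2*]/α₀ = 7.412×10^-5 / 0.02663 = 2.783 mmol/kg
[CO3²⁻] = α₂·DIC; α₂ = 0.02853, so [CO3²⁻] = 0.02853 × 2.783 = 0.0794 mmol/kg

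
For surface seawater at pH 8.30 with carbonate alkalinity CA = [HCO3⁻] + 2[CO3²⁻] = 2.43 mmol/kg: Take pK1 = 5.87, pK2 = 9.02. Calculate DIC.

CA = [HCO3⁻] + 2[CO3²⁻] = (α₁ + 2α₂)·DIC
At pH 8.30: [H⁺]/K1 = 10^-2.43 = 0.0037154, K2/[H⁺] = 10^-0.72 = 0.19055
α₁ = 1/(1 + 0.0037154 + 0.19055) = 1/1.1943 = 0.8373; α₂ = α₁·K2/[H⁺] = 0.1596
α₁ + 2α₂ = 1.1564
DIC = CA / (α₁ + 2α₂) = 2.43 / 1.1564 = 2.10 mmol/kg

DIC = 2.10 mmol/kg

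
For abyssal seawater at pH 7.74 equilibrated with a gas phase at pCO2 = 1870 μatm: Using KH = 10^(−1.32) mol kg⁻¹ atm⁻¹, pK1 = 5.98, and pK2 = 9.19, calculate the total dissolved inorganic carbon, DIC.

DIC = 5.42 mmol/kg

[CO2*] = KH · pCO2 = 10^(−1.32) × 1870×10^-6 = 8.950×10^-5 mol/kg
α₀ = 1/(1 + K1/[H⁺] + K1K2/[H⁺]²) = 1/(1 + 10^+1.76 + 10^+0.31) = 0.01651
DIC = [CO2*]/α₀ = 8.950×10^-5 / 0.01651 = 5.42 mmol/kg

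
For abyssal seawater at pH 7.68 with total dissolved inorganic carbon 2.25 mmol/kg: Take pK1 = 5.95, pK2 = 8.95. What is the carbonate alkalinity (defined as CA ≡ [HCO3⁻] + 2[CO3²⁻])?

CA = [HCO3⁻] + 2[CO3²⁻] = (α₁ + 2α₂)·DIC
At pH 7.68: [H⁺]/K1 = 10^-1.73 = 0.018621, K2/[H⁺] = 10^-1.27 = 0.053703
α₁ = 1/(1 + 0.018621 + 0.053703) = 1/1.0723 = 0.9326; α₂ = α₁·K2/[H⁺] = 0.05008
α₁ + 2α₂ = 1.0327
CA = 1.0327 × 2.25 = 2.32 mmol/kg

CA = 2.32 mmol/kg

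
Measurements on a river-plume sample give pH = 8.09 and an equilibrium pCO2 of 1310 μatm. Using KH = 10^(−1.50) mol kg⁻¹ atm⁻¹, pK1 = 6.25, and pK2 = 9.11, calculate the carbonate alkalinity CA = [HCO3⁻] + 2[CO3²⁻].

[CO2*] = KH · pCO2 = 10^(−1.50) × 1310×10^-6 = 4.143×10^-5 mol/kg
α₀ = 1/(1 + K1/[H⁺] + K1K2/[H⁺]²) = 1/(1 + 10^+1.84 + 10^+0.82) = 0.01302
DIC = [CO2*]/α₀ = 4.143×10^-5 / 0.01302 = 3.181 mmol/kg
CA = (α₁ + 2α₂)·DIC = (0.9009 + 2×0.08604) × 3.181 = 3.41 mmol/kg

CA = 3.41 mmol/kg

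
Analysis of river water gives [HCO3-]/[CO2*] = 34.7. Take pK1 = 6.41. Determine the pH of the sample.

pH = 7.95

From K1 = [H⁺][HCO3-]/[CO2*]:  pH = pK1 + log₁₀([HCO3-]/[CO2*])
log₁₀(34.7) = +1.540
pH = 6.41 + (+1.540) = 7.95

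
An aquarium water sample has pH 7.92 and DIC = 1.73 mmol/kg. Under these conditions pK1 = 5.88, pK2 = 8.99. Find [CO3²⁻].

α₂ = 1 / (1 + [H⁺]/K2 + [H⁺]²/(K1K2)) = 1 / (1 + 10^+1.07 + 10^-0.97)
   = 1 / (1 + 11.749 + 0.10715) = 1/12.856 = 0.07778
[CO3²⁻] = α₂ × DIC = 0.07778 × 1.73 = 0.135 mmol/kg

[CO3²⁻] = 0.135 mmol/kg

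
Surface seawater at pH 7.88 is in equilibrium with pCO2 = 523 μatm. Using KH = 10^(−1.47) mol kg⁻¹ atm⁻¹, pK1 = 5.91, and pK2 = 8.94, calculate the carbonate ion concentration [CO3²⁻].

[CO2*] = KH · pCO2 = 10^(−1.47) × 523×10^-6 = 1.772×10^-5 mol/kg
α₀ = 1/(1 + K1/[H⁺] + K1K2/[H⁺]²) = 1/(1 + 10^+1.97 + 10^+0.91) = 0.009761
DIC = [CO2*]/α₀ = 1.772×10^-5 / 0.009761 = 1.816 mmol/kg
[CO3²⁻] = α₂·DIC; α₂ = 0.07934, so [CO3²⁻] = 0.07934 × 1.816 = 0.144 mmol/kg

[CO3²⁻] = 0.144 mmol/kg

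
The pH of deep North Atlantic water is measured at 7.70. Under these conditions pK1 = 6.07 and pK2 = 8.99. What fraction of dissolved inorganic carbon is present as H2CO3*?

α₀ = 0.0218

α₀ = 1 / (1 + K1/[H⁺] + K1K2/[H⁺]²) = 1 / (1 + 10^+1.63 + 10^+0.34)
   = 1 / (1 + 42.658 + 2.1878) = 1/45.846 = 0.02181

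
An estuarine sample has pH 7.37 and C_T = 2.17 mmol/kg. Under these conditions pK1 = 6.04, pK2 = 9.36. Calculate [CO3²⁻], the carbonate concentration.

[CO3²⁻] = 0.0210 mmol/kg

α₂ = 1 / (1 + [H⁺]/K2 + [H⁺]²/(K1K2)) = 1 / (1 + 10^+1.99 + 10^+0.66)
   = 1 / (1 + 97.724 + 4.5709) = 1/103.29 = 0.009681
[CO3²⁻] = α₂ × DIC = 0.009681 × 2.17 = 0.0210 mmol/kg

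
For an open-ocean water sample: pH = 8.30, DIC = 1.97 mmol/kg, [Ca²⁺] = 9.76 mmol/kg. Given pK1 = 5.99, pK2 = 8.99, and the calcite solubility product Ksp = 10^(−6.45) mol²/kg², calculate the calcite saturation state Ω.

Ω = 9.15

α₂ = 1 / (1 + [H⁺]/K2 + [H⁺]²/(K1K2)) = 1 / (1 + 10^+0.69 + 10^-1.62)
   = 1 / (1 + 4.8978 + 0.023988) = 1/5.9218 = 0.1689
[CO3²⁻] = α₂ × DIC = 0.1689 × 1.97 = 0.3327 mmol/kg
Ksp = 10^(−6.45) = 3.548×10^-7
Ω = [Ca²⁺][CO3²⁻]/Ksp = (9.76×10^-3)(3.327×10^-4) / 3.548×10^-7 = 9.15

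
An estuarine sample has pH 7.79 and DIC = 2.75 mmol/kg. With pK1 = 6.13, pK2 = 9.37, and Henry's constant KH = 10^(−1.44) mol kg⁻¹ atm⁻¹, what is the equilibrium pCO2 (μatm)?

pCO2 = 1580 μatm

α₀ = 1 / (1 + K1/[H⁺] + K1K2/[H⁺]²) = 1 / (1 + 10^+1.66 + 10^+0.08)
   = 1 / (1 + 45.709 + 1.2023) = 1/47.911 = 0.02087
[CO2*] = α₀ × DIC = 0.02087 × 2.75 = 0.05740 mmol/kg
pCO2 = [CO2*]/KH = 5.740×10^-5 / 3.631×10^-2 = 1580 μatm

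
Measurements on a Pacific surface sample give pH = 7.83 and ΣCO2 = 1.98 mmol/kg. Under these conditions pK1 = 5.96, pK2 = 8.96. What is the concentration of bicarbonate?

α₁ = 1 / (1 + [H⁺]/K1 + K2/[H⁺]) = 1 / (1 + 10^-1.87 + 10^-1.13)
   = 1 / (1 + 0.013490 + 0.074131) = 1/1.0876 = 0.9194
[HCO3⁻] = α₁ × DIC = 0.9194 × 1.98 = 1.82 mmol/kg

[HCO3⁻] = 1.82 mmol/kg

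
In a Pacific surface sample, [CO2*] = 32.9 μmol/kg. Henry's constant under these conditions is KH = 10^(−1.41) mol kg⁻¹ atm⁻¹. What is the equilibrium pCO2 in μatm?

pCO2 = 846 μatm

KH = 10^(−1.41) = 3.890×10^-2 mol kg⁻¹ atm⁻¹
pCO2 = [CO2*]/KH = 32.9×10^-6 / 3.890×10^-2 = 8.46×10^-4 atm = 846 μatm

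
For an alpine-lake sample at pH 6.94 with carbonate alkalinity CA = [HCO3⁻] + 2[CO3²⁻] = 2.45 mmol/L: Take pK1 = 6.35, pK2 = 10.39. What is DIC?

DIC = 3.08 mmol/L

CA = [HCO3⁻] + 2[CO3²⁻] = (α₁ + 2α₂)·DIC
At pH 6.94: [H⁺]/K1 = 10^-0.59 = 0.25704, K2/[H⁺] = 10^-3.45 = 0.00035481
α₁ = 1/(1 + 0.25704 + 0.00035481) = 1/1.2574 = 0.7953; α₂ = α₁·K2/[H⁺] = 0.0002822
α₁ + 2α₂ = 0.7959
DIC = CA / (α₁ + 2α₂) = 2.45 / 0.7959 = 3.08 mmol/L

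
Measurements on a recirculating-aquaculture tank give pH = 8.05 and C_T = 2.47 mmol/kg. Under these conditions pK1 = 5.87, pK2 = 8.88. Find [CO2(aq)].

[CO2*] = 14.1 μmol/kg

α₀ = 1 / (1 + K1/[H⁺] + K1K2/[H⁺]²) = 1 / (1 + 10^+2.18 + 10^+1.35)
   = 1 / (1 + 151.36 + 22.387) = 1/174.74 = 0.005723
[CO2*] = α₀ × DIC = 0.005723 × 2.47 = 0.0141 mmol/kg = 14.1 μmol/kg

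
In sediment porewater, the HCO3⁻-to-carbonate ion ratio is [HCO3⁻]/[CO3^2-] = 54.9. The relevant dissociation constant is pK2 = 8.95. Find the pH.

From K2 = [H⁺][CO3^2-]/[HCO3⁻]:  pH = pK2 − log₁₀([HCO3⁻]/[CO3^2-])
log₁₀(54.9) = +1.740
pH = 8.95 − (+1.740) = 7.21

pH = 7.21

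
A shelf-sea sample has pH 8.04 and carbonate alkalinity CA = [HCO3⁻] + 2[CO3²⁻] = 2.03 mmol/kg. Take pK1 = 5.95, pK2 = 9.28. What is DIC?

CA = [HCO3⁻] + 2[CO3²⁻] = (α₁ + 2α₂)·DIC
At pH 8.04: [H⁺]/K1 = 10^-2.09 = 0.0081283, K2/[H⁺] = 10^-1.24 = 0.057544
α₁ = 1/(1 + 0.0081283 + 0.057544) = 1/1.0657 = 0.9384; α₂ = α₁·K2/[H⁺] = 0.05400
α₁ + 2α₂ = 1.0464
DIC = CA / (α₁ + 2α₂) = 2.03 / 1.0464 = 1.94 mmol/kg

DIC = 1.94 mmol/kg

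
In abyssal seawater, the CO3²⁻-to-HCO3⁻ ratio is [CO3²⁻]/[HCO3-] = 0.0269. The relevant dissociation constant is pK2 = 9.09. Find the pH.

From K2 = [H⁺][CO3²⁻]/[HCO3-]:  pH = pK2 + log₁₀([CO3²⁻]/[HCO3-])
log₁₀(0.0269) = -1.570
pH = 9.09 + (-1.570) = 7.52

pH = 7.52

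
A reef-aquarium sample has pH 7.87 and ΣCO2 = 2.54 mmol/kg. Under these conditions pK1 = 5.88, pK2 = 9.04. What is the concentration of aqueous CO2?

[CO2*] = 0.0241 mmol/kg

α₀ = 1 / (1 + K1/[H⁺] + K1K2/[H⁺]²) = 1 / (1 + 10^+1.99 + 10^+0.82)
   = 1 / (1 + 97.724 + 6.6069) = 1/105.33 = 0.009494
[CO2*] = α₀ × DIC = 0.009494 × 2.54 = 0.0241 mmol/kg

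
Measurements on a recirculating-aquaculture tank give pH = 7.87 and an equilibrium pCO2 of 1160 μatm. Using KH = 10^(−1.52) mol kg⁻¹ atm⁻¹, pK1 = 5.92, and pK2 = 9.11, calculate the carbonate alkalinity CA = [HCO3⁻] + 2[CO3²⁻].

CA = 3.48 mmol/kg

[CO2*] = KH · pCO2 = 10^(−1.52) × 1160×10^-6 = 3.503×10^-5 mol/kg
α₀ = 1/(1 + K1/[H⁺] + K1K2/[H⁺]²) = 1/(1 + 10^+1.95 + 10^+0.71) = 0.01050
DIC = [CO2*]/α₀ = 3.503×10^-5 / 0.01050 = 3.337 mmol/kg
CA = (α₁ + 2α₂)·DIC = (0.9357 + 2×0.05384) × 3.337 = 3.48 mmol/kg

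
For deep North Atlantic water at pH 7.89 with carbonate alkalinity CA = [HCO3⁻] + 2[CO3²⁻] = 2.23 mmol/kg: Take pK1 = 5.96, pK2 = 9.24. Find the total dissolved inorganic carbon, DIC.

CA = [HCO3⁻] + 2[CO3²⁻] = (α₁ + 2α₂)·DIC
At pH 7.89: [H⁺]/K1 = 10^-1.93 = 0.011749, K2/[H⁺] = 10^-1.35 = 0.044668
α₁ = 1/(1 + 0.011749 + 0.044668) = 1/1.0564 = 0.9466; α₂ = α₁·K2/[H⁺] = 0.04228
α₁ + 2α₂ = 1.0312
DIC = CA / (α₁ + 2α₂) = 2.23 / 1.0312 = 2.16 mmol/kg

DIC = 2.16 mmol/kg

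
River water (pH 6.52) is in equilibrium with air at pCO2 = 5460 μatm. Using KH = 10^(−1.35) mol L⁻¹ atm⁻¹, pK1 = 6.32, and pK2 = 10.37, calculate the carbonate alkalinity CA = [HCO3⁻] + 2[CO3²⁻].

[CO2*] = KH · pCO2 = 10^(−1.35) × 5460×10^-6 = 2.439×10^-4 mol/L
α₀ = 1/(1 + K1/[H⁺] + K1K2/[H⁺]²) = 1/(1 + 10^+0.20 + 10^-3.65) = 0.3868
DIC = [CO2*]/α₀ = 2.439×10^-4 / 0.3868 = 0.6305 mmol/L
CA = (α₁ + 2α₂)·DIC = (0.6131 + 2×8.660×10^-5) × 0.6305 = 0.387 mmol/L

CA = 0.387 mmol/L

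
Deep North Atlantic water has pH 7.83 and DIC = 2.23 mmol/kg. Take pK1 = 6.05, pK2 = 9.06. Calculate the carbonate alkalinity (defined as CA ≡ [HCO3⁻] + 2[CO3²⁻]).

CA = [HCO3⁻] + 2[CO3²⁻] = (α₁ + 2α₂)·DIC
At pH 7.83: [H⁺]/K1 = 10^-1.78 = 0.016596, K2/[H⁺] = 10^-1.23 = 0.058884
α₁ = 1/(1 + 0.016596 + 0.058884) = 1/1.0755 = 0.9298; α₂ = α₁·K2/[H⁺] = 0.05475
α₁ + 2α₂ = 1.0393
CA = 1.0393 × 2.23 = 2.32 mmol/kg

CA = 2.32 mmol/kg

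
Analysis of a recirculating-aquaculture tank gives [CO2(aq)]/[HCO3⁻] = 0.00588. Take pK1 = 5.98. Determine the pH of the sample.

pH = 8.21

From K1 = [H⁺][HCO3⁻]/[CO2(aq)]:  pH = pK1 − log₁₀([CO2(aq)]/[HCO3⁻])
log₁₀(0.00588) = -2.231
pH = 5.98 − (-2.231) = 8.21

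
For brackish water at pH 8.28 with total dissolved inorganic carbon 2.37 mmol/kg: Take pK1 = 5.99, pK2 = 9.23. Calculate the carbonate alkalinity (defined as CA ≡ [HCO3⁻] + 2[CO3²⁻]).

CA = [HCO3⁻] + 2[CO3²⁻] = (α₁ + 2α₂)·DIC
At pH 8.28: [H⁺]/K1 = 10^-2.29 = 0.0051286, K2/[H⁺] = 10^-0.95 = 0.11220
α₁ = 1/(1 + 0.0051286 + 0.11220) = 1/1.1173 = 0.8950; α₂ = α₁·K2/[H⁺] = 0.1004
α₁ + 2α₂ = 1.0958
CA = 1.0958 × 2.37 = 2.60 mmol/kg

CA = 2.60 mmol/kg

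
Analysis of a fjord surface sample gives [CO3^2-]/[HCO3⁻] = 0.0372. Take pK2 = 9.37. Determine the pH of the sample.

pH = 7.94

From K2 = [H⁺][CO3^2-]/[HCO3⁻]:  pH = pK2 + log₁₀([CO3^2-]/[HCO3⁻])
log₁₀(0.0372) = -1.429
pH = 9.37 + (-1.429) = 7.94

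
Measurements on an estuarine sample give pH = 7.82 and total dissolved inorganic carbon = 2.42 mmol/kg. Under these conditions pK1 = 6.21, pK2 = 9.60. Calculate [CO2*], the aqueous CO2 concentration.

[CO2*] = 0.0571 mmol/kg

α₀ = 1 / (1 + K1/[H⁺] + K1K2/[H⁺]²) = 1 / (1 + 10^+1.61 + 10^-0.17)
   = 1 / (1 + 40.738 + 0.67608) = 1/42.414 = 0.02358
[CO2*] = α₀ × DIC = 0.02358 × 2.42 = 0.0571 mmol/kg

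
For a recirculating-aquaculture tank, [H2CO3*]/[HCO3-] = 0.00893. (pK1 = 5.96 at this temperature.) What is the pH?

pH = 8.01

From K1 = [H⁺][HCO3-]/[H2CO3*]:  pH = pK1 − log₁₀([H2CO3*]/[HCO3-])
log₁₀(0.00893) = -2.049
pH = 5.96 − (-2.049) = 8.01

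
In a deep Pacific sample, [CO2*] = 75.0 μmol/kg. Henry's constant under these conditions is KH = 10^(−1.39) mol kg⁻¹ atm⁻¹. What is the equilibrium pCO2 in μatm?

pCO2 = 1840 μatm

KH = 10^(−1.39) = 4.074×10^-2 mol kg⁻¹ atm⁻¹
pCO2 = [CO2*]/KH = 75.0×10^-6 / 4.074×10^-2 = 1.84×10^-3 atm = 1840 μatm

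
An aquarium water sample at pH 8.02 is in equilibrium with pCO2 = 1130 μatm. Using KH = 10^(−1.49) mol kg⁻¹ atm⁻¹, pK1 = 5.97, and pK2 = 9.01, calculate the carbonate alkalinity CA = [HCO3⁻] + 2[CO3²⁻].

CA = 4.94 mmol/kg

[CO2*] = KH · pCO2 = 10^(−1.49) × 1130×10^-6 = 3.657×10^-5 mol/kg
α₀ = 1/(1 + K1/[H⁺] + K1K2/[H⁺]²) = 1/(1 + 10^+2.05 + 10^+1.06) = 0.008020
DIC = [CO2*]/α₀ = 3.657×10^-5 / 0.008020 = 4.559 mmol/kg
CA = (α₁ + 2α₂)·DIC = (0.8999 + 2×0.09209) × 4.559 = 4.94 mmol/kg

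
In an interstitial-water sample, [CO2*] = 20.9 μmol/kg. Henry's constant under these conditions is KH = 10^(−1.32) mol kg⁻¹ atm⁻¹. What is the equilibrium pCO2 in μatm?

KH = 10^(−1.32) = 4.786×10^-2 mol kg⁻¹ atm⁻¹
pCO2 = [CO2*]/KH = 20.9×10^-6 / 4.786×10^-2 = 4.37×10^-4 atm = 437 μatm

pCO2 = 437 μatm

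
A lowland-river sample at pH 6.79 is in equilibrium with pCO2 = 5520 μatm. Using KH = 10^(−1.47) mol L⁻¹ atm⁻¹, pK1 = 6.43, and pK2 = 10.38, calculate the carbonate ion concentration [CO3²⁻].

[CO3²⁻] = 0.110 μmol/L

[CO2*] = KH · pCO2 = 10^(−1.47) × 5520×10^-6 = 1.870×10^-4 mol/L
α₀ = 1/(1 + K1/[H⁺] + K1K2/[H⁺]²) = 1/(1 + 10^+0.36 + 10^-3.23) = 0.3038
DIC = [CO2*]/α₀ = 1.870×10^-4 / 0.3038 = 0.6156 mmol/L
[CO3²⁻] = α₂·DIC; α₂ = 0.0001789, so [CO3²⁻] = 0.0001789 × 0.6156 = 0.000110 mmol/L = 0.110 μmol/L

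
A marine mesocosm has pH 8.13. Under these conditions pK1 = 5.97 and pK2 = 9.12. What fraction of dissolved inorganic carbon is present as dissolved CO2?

α₀ = 1 / (1 + K1/[H⁺] + K1K2/[H⁺]²) = 1 / (1 + 10^+2.16 + 10^+1.17)
   = 1 / (1 + 144.54 + 14.791) = 1/160.34 = 0.006237

α₀ = 0.00624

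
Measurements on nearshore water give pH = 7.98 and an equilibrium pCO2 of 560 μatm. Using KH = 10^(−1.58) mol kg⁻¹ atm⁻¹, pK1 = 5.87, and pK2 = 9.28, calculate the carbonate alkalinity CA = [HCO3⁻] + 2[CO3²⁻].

CA = 2.09 mmol/kg

[CO2*] = KH · pCO2 = 10^(−1.58) × 560×10^-6 = 1.473×10^-5 mol/kg
α₀ = 1/(1 + K1/[H⁺] + K1K2/[H⁺]²) = 1/(1 + 10^+2.11 + 10^+0.81) = 0.007338
DIC = [CO2*]/α₀ = 1.473×10^-5 / 0.007338 = 2.007 mmol/kg
CA = (α₁ + 2α₂)·DIC = (0.9453 + 2×0.04738) × 2.007 = 2.09 mmol/kg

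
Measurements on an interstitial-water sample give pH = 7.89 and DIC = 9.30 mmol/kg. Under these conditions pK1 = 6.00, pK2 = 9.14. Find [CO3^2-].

[CO3²⁻] = 0.489 mmol/kg

α₂ = 1 / (1 + [H⁺]/K2 + [H⁺]²/(K1K2)) = 1 / (1 + 10^+1.25 + 10^-0.64)
   = 1 / (1 + 17.783 + 0.22909) = 1/19.012 = 0.05260
[CO3²⁻] = α₂ × DIC = 0.05260 × 9.30 = 0.489 mmol/kg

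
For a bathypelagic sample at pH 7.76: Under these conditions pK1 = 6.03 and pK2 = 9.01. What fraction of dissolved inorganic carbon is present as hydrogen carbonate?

α₁ = 1 / (1 + [H⁺]/K1 + K2/[H⁺]) = 1 / (1 + 10^-1.73 + 10^-1.25)
   = 1 / (1 + 0.018621 + 0.056234) = 1/1.0749 = 0.9304

α₁ = 0.930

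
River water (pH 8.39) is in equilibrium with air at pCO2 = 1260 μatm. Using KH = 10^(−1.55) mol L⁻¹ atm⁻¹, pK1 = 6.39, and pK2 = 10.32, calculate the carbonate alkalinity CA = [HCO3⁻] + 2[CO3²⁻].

CA = 3.63 mmol/L

[CO2*] = KH · pCO2 = 10^(−1.55) × 1260×10^-6 = 3.551×10^-5 mol/L
α₀ = 1/(1 + K1/[H⁺] + K1K2/[H⁺]²) = 1/(1 + 10^+2.00 + 10^+0.07) = 0.009787
DIC = [CO2*]/α₀ = 3.551×10^-5 / 0.009787 = 3.628 mmol/L
CA = (α₁ + 2α₂)·DIC = (0.9787 + 2×0.01150) × 3.628 = 3.63 mmol/L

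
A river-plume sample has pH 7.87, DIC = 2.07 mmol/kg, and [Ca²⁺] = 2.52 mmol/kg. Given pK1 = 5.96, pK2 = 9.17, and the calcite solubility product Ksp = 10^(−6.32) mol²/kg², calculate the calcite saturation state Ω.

α₂ = 1 / (1 + [H⁺]/K2 + [H⁺]²/(K1K2)) = 1 / (1 + 10^+1.30 + 10^-0.61)
   = 1 / (1 + 19.953 + 0.24547) = 1/21.198 = 0.04717
[CO3²⁻] = α₂ × DIC = 0.04717 × 2.07 = 0.09765 mmol/kg
Ksp = 10^(−6.32) = 4.786×10^-7
Ω = [Ca²⁺][CO3²⁻]/Ksp = (2.52×10^-3)(9.765×10^-5) / 4.786×10^-7 = 0.514

Ω = 0.514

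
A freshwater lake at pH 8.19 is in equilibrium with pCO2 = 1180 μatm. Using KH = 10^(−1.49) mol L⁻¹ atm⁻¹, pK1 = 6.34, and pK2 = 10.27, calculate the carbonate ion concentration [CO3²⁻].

[CO2*] = KH · pCO2 = 10^(−1.49) × 1180×10^-6 = 3.818×10^-5 mol/L
α₀ = 1/(1 + K1/[H⁺] + K1K2/[H⁺]²) = 1/(1 + 10^+1.85 + 10^-0.23) = 0.01382
DIC = [CO2*]/α₀ = 3.818×10^-5 / 0.01382 = 2.764 mmol/L
[CO3²⁻] = α₂·DIC; α₂ = 0.008135, so [CO3²⁻] = 0.008135 × 2.764 = 0.0225 mmol/L

[CO3²⁻] = 0.0225 mmol/L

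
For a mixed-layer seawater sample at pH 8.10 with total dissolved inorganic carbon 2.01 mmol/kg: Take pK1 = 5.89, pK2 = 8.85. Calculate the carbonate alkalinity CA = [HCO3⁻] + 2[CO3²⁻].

CA = 2.30 mmol/kg

CA = [HCO3⁻] + 2[CO3²⁻] = (α₁ + 2α₂)·DIC
At pH 8.10: [H⁺]/K1 = 10^-2.21 = 0.0061660, K2/[H⁺] = 10^-0.75 = 0.17783
α₁ = 1/(1 + 0.0061660 + 0.17783) = 1/1.1840 = 0.8446; α₂ = α₁·K2/[H⁺] = 0.1502
α₁ + 2α₂ = 1.1450
CA = 1.1450 × 2.01 = 2.30 mmol/kg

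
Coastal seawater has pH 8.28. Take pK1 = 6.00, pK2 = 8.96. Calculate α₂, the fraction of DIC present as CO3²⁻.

α₂ = 0.172

α₂ = 1 / (1 + [H⁺]/K2 + [H⁺]²/(K1K2)) = 1 / (1 + 10^+0.68 + 10^-1.60)
   = 1 / (1 + 4.7863 + 0.025119) = 1/5.8114 = 0.1721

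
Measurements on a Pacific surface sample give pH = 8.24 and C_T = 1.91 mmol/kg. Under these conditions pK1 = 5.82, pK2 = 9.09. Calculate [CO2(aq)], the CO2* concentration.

α₀ = 1 / (1 + K1/[H⁺] + K1K2/[H⁺]²) = 1 / (1 + 10^+2.42 + 10^+1.57)
   = 1 / (1 + 263.03 + 37.154) = 1/301.18 = 0.003320
[CO2*] = α₀ × DIC = 0.003320 × 1.91 = 0.00634 mmol/kg = 6.34 μmol/kg

[CO2*] = 6.34 μmol/kg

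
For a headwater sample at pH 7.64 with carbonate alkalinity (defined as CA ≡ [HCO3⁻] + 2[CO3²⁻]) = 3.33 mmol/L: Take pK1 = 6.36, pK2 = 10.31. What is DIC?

CA = [HCO3⁻] + 2[CO3²⁻] = (α₁ + 2α₂)·DIC
At pH 7.64: [H⁺]/K1 = 10^-1.28 = 0.052481, K2/[H⁺] = 10^-2.67 = 0.0021380
α₁ = 1/(1 + 0.052481 + 0.0021380) = 1/1.0546 = 0.9482; α₂ = α₁·K2/[H⁺] = 0.002027
α₁ + 2α₂ = 0.9523
DIC = CA / (α₁ + 2α₂) = 3.33 / 0.9523 = 3.50 mmol/L

DIC = 3.50 mmol/L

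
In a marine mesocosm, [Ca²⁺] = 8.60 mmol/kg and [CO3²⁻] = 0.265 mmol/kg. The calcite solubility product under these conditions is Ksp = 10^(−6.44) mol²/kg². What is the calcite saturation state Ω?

Ksp = 10^(−6.44) = 3.631×10^-7
Ω = [Ca²⁺][CO3²⁻]/Ksp = (8.60×10^-3)(0.265×10^-3) / 3.631×10^-7 = 6.28

Ω = 6.28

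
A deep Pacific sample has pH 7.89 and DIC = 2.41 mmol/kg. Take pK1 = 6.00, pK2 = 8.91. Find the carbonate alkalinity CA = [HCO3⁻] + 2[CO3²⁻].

CA = [HCO3⁻] + 2[CO3²⁻] = (α₁ + 2α₂)·DIC
At pH 7.89: [H⁺]/K1 = 10^-1.89 = 0.012882, K2/[H⁺] = 10^-1.02 = 0.095499
α₁ = 1/(1 + 0.012882 + 0.095499) = 1/1.1084 = 0.9022; α₂ = α₁·K2/[H⁺] = 0.08616
α₁ + 2α₂ = 1.0745
CA = 1.0745 × 2.41 = 2.59 mmol/kg

CA = 2.59 mmol/kg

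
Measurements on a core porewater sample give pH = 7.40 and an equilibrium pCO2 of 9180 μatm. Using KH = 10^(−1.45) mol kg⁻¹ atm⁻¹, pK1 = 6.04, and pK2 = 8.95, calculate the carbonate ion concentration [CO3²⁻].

[CO2*] = KH · pCO2 = 10^(−1.45) × 9180×10^-6 = 3.257×10^-4 mol/kg
α₀ = 1/(1 + K1/[H⁺] + K1K2/[H⁺]²) = 1/(1 + 10^+1.36 + 10^-0.19) = 0.04073
DIC = [CO2*]/α₀ = 3.257×10^-4 / 0.04073 = 7.998 mmol/kg
[CO3²⁻] = α₂·DIC; α₂ = 0.02629, so [CO3²⁻] = 0.02629 × 7.998 = 0.210 mmol/kg

[CO3²⁻] = 0.210 mmol/kg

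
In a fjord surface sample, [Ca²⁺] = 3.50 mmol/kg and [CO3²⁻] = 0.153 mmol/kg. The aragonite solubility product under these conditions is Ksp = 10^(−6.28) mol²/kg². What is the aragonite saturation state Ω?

Ksp = 10^(−6.28) = 5.248×10^-7
Ω = [Ca²⁺][CO3²⁻]/Ksp = (3.50×10^-3)(0.153×10^-3) / 5.248×10^-7 = 1.02

Ω = 1.02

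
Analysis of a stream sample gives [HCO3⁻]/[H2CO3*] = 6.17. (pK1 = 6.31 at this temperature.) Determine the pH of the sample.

From K1 = [H⁺][HCO3⁻]/[H2CO3*]:  pH = pK1 + log₁₀([HCO3⁻]/[H2CO3*])
log₁₀(6.17) = +0.790
pH = 6.31 + (+0.790) = 7.10

pH = 7.10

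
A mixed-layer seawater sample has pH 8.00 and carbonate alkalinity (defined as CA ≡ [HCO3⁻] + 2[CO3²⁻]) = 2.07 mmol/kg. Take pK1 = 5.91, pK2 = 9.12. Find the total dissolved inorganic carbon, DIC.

DIC = 1.95 mmol/kg

CA = [HCO3⁻] + 2[CO3²⁻] = (α₁ + 2α₂)·DIC
At pH 8.00: [H⁺]/K1 = 10^-2.09 = 0.0081283, K2/[H⁺] = 10^-1.12 = 0.075858
α₁ = 1/(1 + 0.0081283 + 0.075858) = 1/1.0840 = 0.9225; α₂ = α₁·K2/[H⁺] = 0.06998
α₁ + 2α₂ = 1.0625
DIC = CA / (α₁ + 2α₂) = 2.07 / 1.0625 = 1.95 mmol/kg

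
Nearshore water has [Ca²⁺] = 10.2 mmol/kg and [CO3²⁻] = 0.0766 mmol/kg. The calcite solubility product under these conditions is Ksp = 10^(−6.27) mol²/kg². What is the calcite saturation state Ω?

Ksp = 10^(−6.27) = 5.370×10^-7
Ω = [Ca²⁺][CO3²⁻]/Ksp = (10.2×10^-3)(0.0766×10^-3) / 5.370×10^-7 = 1.45

Ω = 1.45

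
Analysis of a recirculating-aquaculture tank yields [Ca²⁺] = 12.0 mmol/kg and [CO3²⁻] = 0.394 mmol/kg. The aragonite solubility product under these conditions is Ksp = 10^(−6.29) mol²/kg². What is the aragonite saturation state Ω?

Ksp = 10^(−6.29) = 5.129×10^-7
Ω = [Ca²⁺][CO3²⁻]/Ksp = (12.0×10^-3)(0.394×10^-3) / 5.129×10^-7 = 9.22

Ω = 9.22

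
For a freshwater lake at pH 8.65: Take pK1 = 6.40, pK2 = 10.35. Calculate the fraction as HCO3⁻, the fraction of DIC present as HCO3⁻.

α₁ = 0.975

α₁ = 1 / (1 + [H⁺]/K1 + K2/[H⁺]) = 1 / (1 + 10^-2.25 + 10^-1.70)
   = 1 / (1 + 0.0056234 + 0.019953) = 1/1.0256 = 0.9751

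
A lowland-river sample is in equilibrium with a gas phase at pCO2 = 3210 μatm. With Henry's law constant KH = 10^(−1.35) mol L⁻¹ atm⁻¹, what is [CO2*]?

[CO2*] = 143 μmol/L

KH = 10^(−1.35) = 4.467×10^-2 mol L⁻¹ atm⁻¹
[CO2*] = KH · pCO2 = 4.467×10^-2 × 3210×10^-6 atm = 1.43×10^-4 mol/L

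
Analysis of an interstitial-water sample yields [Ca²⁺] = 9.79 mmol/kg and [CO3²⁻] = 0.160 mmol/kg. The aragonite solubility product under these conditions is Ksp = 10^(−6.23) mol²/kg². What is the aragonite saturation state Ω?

Ksp = 10^(−6.23) = 5.888×10^-7
Ω = [Ca²⁺][CO3²⁻]/Ksp = (9.79×10^-3)(0.160×10^-3) / 5.888×10^-7 = 2.66

Ω = 2.66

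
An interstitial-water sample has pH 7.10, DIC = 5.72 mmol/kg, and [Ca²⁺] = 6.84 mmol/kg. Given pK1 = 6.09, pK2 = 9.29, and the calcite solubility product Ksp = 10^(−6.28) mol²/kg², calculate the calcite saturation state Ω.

α₂ = 1 / (1 + [H⁺]/K2 + [H⁺]²/(K1K2)) = 1 / (1 + 10^+2.19 + 10^+1.18)
   = 1 / (1 + 154.88 + 15.136) = 1/171.02 = 0.005847
[CO3²⁻] = α₂ × DIC = 0.005847 × 5.72 = 0.03345 mmol/kg
Ksp = 10^(−6.28) = 5.248×10^-7
Ω = [Ca²⁺][CO3²⁻]/Ksp = (6.84×10^-3)(3.345×10^-5) / 5.248×10^-7 = 0.436

Ω = 0.436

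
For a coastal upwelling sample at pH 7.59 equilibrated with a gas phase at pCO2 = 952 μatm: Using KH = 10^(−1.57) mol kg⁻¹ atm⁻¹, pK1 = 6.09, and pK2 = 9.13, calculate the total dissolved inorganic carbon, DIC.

DIC = 0.859 mmol/kg

[CO2*] = KH · pCO2 = 10^(−1.57) × 952×10^-6 = 2.562×10^-5 mol/kg
α₀ = 1/(1 + K1/[H⁺] + K1K2/[H⁺]²) = 1/(1 + 10^+1.50 + 10^-0.04) = 0.02982
DIC = [CO2*]/α₀ = 2.562×10^-5 / 0.02982 = 0.859 mmol/kg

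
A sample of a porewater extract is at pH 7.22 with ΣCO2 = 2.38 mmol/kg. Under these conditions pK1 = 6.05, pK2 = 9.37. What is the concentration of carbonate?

α₂ = 1 / (1 + [H⁺]/K2 + [H⁺]²/(K1K2)) = 1 / (1 + 10^+2.15 + 10^+0.98)
   = 1 / (1 + 141.25 + 9.5499) = 1/151.80 = 0.006587
[CO3²⁻] = α₂ × DIC = 0.006587 × 2.38 = 0.0157 mmol/kg = 15.7 μmol/kg

[CO3²⁻] = 15.7 μmol/kg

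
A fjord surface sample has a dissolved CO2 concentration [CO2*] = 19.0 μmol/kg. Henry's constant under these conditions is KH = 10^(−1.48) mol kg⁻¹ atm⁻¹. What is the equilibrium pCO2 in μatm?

KH = 10^(−1.48) = 3.311×10^-2 mol kg⁻¹ atm⁻¹
pCO2 = [CO2*]/KH = 19.0×10^-6 / 3.311×10^-2 = 5.74×10^-4 atm = 574 μatm

pCO2 = 574 μatm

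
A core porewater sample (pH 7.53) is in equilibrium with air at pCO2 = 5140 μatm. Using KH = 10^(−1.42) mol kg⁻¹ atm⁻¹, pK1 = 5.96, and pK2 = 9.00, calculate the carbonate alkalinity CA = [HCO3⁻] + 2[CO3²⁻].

[CO2*] = KH · pCO2 = 10^(−1.42) × 5140×10^-6 = 1.954×10^-4 mol/kg
α₀ = 1/(1 + K1/[H⁺] + K1K2/[H⁺]²) = 1/(1 + 10^+1.57 + 10^+0.10) = 0.02537
DIC = [CO2*]/α₀ = 1.954×10^-4 / 0.02537 = 7.702 mmol/kg
CA = (α₁ + 2α₂)·DIC = (0.9427 + 2×0.03194) × 7.702 = 7.75 mmol/kg

CA = 7.75 mmol/kg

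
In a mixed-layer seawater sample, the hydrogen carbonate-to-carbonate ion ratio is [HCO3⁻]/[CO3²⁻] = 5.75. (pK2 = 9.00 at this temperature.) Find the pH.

pH = 8.24

From K2 = [H⁺][CO3²⁻]/[HCO3⁻]:  pH = pK2 − log₁₀([HCO3⁻]/[CO3²⁻])
log₁₀(5.75) = +0.760
pH = 9.00 − (+0.760) = 8.24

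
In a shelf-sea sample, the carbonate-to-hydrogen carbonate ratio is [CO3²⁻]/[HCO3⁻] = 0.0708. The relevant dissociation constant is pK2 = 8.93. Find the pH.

pH = 7.78

From K2 = [H⁺][CO3²⁻]/[HCO3⁻]:  pH = pK2 + log₁₀([CO3²⁻]/[HCO3⁻])
log₁₀(0.0708) = -1.150
pH = 8.93 + (-1.150) = 7.78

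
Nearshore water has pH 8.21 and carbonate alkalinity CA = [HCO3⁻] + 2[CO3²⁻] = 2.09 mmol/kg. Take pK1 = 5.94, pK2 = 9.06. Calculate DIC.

CA = [HCO3⁻] + 2[CO3²⁻] = (α₁ + 2α₂)·DIC
At pH 8.21: [H⁺]/K1 = 10^-2.27 = 0.0053703, K2/[H⁺] = 10^-0.85 = 0.14125
α₁ = 1/(1 + 0.0053703 + 0.14125) = 1/1.1466 = 0.8721; α₂ = α₁·K2/[H⁺] = 0.1232
α₁ + 2α₂ = 1.1185
DIC = CA / (α₁ + 2α₂) = 2.09 / 1.1185 = 1.87 mmol/kg

DIC = 1.87 mmol/kg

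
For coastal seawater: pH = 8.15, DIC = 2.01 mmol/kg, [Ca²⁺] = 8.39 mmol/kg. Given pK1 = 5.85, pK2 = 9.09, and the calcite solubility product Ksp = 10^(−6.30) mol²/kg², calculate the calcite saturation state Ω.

Ω = 3.45

α₂ = 1 / (1 + [H⁺]/K2 + [H⁺]²/(K1K2)) = 1 / (1 + 10^+0.94 + 10^-1.36)
   = 1 / (1 + 8.7096 + 0.043652) = 1/9.7533 = 0.1025
[CO3²⁻] = α₂ × DIC = 0.1025 × 2.01 = 0.2061 mmol/kg
Ksp = 10^(−6.30) = 5.012×10^-7
Ω = [Ca²⁺][CO3²⁻]/Ksp = (8.39×10^-3)(2.061×10^-4) / 5.012×10^-7 = 3.45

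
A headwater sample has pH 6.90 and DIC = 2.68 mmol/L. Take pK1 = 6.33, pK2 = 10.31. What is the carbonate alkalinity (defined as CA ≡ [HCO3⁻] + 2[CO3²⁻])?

CA = 2.11 mmol/L

CA = [HCO3⁻] + 2[CO3²⁻] = (α₁ + 2α₂)·DIC
At pH 6.90: [H⁺]/K1 = 10^-0.57 = 0.26915, K2/[H⁺] = 10^-3.41 = 0.00038905
α₁ = 1/(1 + 0.26915 + 0.00038905) = 1/1.2695 = 0.7877; α₂ = α₁·K2/[H⁺] = 0.0003064
α₁ + 2α₂ = 0.7883
CA = 0.7883 × 2.68 = 2.11 mmol/L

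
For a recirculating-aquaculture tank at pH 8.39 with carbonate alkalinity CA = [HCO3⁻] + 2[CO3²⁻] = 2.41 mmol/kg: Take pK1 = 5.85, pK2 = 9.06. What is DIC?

CA = [HCO3⁻] + 2[CO3²⁻] = (α₁ + 2α₂)·DIC
At pH 8.39: [H⁺]/K1 = 10^-2.54 = 0.0028840, K2/[H⁺] = 10^-0.67 = 0.21380
α₁ = 1/(1 + 0.0028840 + 0.21380) = 1/1.2167 = 0.8219; α₂ = α₁·K2/[H⁺] = 0.1757
α₁ + 2α₂ = 1.1734
DIC = CA / (α₁ + 2α₂) = 2.41 / 1.1734 = 2.05 mmol/kg

DIC = 2.05 mmol/kg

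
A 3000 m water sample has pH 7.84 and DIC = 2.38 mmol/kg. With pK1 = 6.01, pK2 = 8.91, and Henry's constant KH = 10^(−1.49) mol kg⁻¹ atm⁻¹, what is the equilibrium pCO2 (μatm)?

α₀ = 1 / (1 + K1/[H⁺] + K1K2/[H⁺]²) = 1 / (1 + 10^+1.83 + 10^+0.76)
   = 1 / (1 + 67.608 + 5.7544) = 1/74.363 = 0.01345
[CO2*] = α₀ × DIC = 0.01345 × 2.38 = 0.03201 mmol/kg
pCO2 = [CO2*]/KH = 3.201×10^-5 / 3.236×10^-2 = 989 μatm

pCO2 = 989 μatm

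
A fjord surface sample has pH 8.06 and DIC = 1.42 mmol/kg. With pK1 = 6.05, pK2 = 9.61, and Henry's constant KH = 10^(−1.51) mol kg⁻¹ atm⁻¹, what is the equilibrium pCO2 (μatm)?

pCO2 = 433 μatm

α₀ = 1 / (1 + K1/[H⁺] + K1K2/[H⁺]²) = 1 / (1 + 10^+2.01 + 10^+0.46)
   = 1 / (1 + 102.33 + 2.8840) = 1/106.21 = 0.009415
[CO2*] = α₀ × DIC = 0.009415 × 1.42 = 0.01337 mmol/kg = 13.37 μmol/kg
pCO2 = [CO2*]/KH = 1.337×10^-5 / 3.090×10^-2 = 433 μatm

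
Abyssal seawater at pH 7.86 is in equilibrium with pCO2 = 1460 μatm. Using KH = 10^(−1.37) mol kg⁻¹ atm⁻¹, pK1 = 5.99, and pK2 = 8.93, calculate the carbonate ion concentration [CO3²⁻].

[CO2*] = KH · pCO2 = 10^(−1.37) × 1460×10^-6 = 6.228×10^-5 mol/kg
α₀ = 1/(1 + K1/[H⁺] + K1K2/[H⁺]²) = 1/(1 + 10^+1.87 + 10^+0.80) = 0.01228
DIC = [CO2*]/α₀ = 6.228×10^-5 / 0.01228 = 5.072 mmol/kg
[CO3²⁻] = α₂·DIC; α₂ = 0.07747, so [CO3²⁻] = 0.07747 × 5.072 = 0.393 mmol/kg

[CO3²⁻] = 0.393 mmol/kg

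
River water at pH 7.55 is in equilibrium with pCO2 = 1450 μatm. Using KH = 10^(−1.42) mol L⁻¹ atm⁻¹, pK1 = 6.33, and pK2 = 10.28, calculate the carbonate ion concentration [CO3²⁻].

[CO3²⁻] = 1.70 μmol/L

[CO2*] = KH · pCO2 = 10^(−1.42) × 1450×10^-6 = 5.513×10^-5 mol/L
α₀ = 1/(1 + K1/[H⁺] + K1K2/[H⁺]²) = 1/(1 + 10^+1.22 + 10^-1.51) = 0.05673
DIC = [CO2*]/α₀ = 5.513×10^-5 / 0.05673 = 0.9717 mmol/L
[CO3²⁻] = α₂·DIC; α₂ = 0.001753, so [CO3²⁻] = 0.001753 × 0.9717 = 0.00170 mmol/L = 1.70 μmol/L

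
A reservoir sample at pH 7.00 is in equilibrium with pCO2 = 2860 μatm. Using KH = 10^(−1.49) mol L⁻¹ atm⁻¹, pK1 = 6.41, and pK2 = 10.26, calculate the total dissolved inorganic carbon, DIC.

[CO2*] = KH · pCO2 = 10^(−1.49) × 2860×10^-6 = 9.255×10^-5 mol/L
α₀ = 1/(1 + K1/[H⁺] + K1K2/[H⁺]²) = 1/(1 + 10^+0.59 + 10^-2.67) = 0.2044
DIC = [CO2*]/α₀ = 9.255×10^-5 / 0.2044 = 0.453 mmol/L

DIC = 0.453 mmol/L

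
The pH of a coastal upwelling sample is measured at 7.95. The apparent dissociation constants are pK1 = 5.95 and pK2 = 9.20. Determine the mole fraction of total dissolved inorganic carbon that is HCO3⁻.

α₁ = 0.938

α₁ = 1 / (1 + [H⁺]/K1 + K2/[H⁺]) = 1 / (1 + 10^-2.00 + 10^-1.25)
   = 1 / (1 + 0.010000 + 0.056234) = 1/1.0662 = 0.9379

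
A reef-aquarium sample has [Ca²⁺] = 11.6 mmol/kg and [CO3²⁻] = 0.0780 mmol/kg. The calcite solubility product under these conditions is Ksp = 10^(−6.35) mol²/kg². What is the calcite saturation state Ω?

Ksp = 10^(−6.35) = 4.467×10^-7
Ω = [Ca²⁺][CO3²⁻]/Ksp = (11.6×10^-3)(0.0780×10^-3) / 4.467×10^-7 = 2.03

Ω = 2.03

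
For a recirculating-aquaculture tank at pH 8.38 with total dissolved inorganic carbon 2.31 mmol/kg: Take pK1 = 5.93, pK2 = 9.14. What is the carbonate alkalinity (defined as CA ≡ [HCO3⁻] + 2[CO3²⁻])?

CA = 2.64 mmol/kg

CA = [HCO3⁻] + 2[CO3²⁻] = (α₁ + 2α₂)·DIC
At pH 8.38: [H⁺]/K1 = 10^-2.45 = 0.0035481, K2/[H⁺] = 10^-0.76 = 0.17378
α₁ = 1/(1 + 0.0035481 + 0.17378) = 1/1.1773 = 0.8494; α₂ = α₁·K2/[H⁺] = 0.1476
α₁ + 2α₂ = 1.1446
CA = 1.1446 × 2.31 = 2.64 mmol/kg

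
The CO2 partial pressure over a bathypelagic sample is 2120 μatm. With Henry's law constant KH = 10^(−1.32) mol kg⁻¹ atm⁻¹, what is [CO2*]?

[CO2*] = 101 μmol/kg

KH = 10^(−1.32) = 4.786×10^-2 mol kg⁻¹ atm⁻¹
[CO2*] = KH · pCO2 = 4.786×10^-2 × 2120×10^-6 atm = 1.01×10^-4 mol/kg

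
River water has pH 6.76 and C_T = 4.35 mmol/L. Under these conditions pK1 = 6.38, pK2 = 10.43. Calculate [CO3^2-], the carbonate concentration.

[CO3²⁻] = 0.656 μmol/L

α₂ = 1 / (1 + [H⁺]/K2 + [H⁺]²/(K1K2)) = 1 / (1 + 10^+3.67 + 10^+3.29)
   = 1 / (1 + 4677.4 + 1949.8) = 1/6628.2 = 0.0001509
[CO3²⁻] = α₂ × DIC = 0.0001509 × 4.35 = 0.000656 mmol/L = 0.656 μmol/L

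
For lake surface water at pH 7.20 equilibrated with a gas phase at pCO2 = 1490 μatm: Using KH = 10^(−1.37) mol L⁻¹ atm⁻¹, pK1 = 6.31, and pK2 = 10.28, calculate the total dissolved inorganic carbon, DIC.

DIC = 0.557 mmol/L

[CO2*] = KH · pCO2 = 10^(−1.37) × 1490×10^-6 = 6.356×10^-5 mol/L
α₀ = 1/(1 + K1/[H⁺] + K1K2/[H⁺]²) = 1/(1 + 10^+0.89 + 10^-2.19) = 0.1140
DIC = [CO2*]/α₀ = 6.356×10^-5 / 0.1140 = 0.557 mmol/L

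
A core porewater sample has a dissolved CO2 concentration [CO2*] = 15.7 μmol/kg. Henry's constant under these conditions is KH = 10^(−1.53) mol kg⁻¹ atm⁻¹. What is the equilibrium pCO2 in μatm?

pCO2 = 532 μatm

KH = 10^(−1.53) = 2.951×10^-2 mol kg⁻¹ atm⁻¹
pCO2 = [CO2*]/KH = 15.7×10^-6 / 2.951×10^-2 = 5.32×10^-4 atm = 532 μatm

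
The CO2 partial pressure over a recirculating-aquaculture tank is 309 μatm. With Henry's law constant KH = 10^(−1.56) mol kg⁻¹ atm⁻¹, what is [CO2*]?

[CO2*] = 8.51 μmol/kg

KH = 10^(−1.56) = 2.754×10^-2 mol kg⁻¹ atm⁻¹
[CO2*] = KH · pCO2 = 2.754×10^-2 × 309×10^-6 atm = 8.51×10^-6 mol/kg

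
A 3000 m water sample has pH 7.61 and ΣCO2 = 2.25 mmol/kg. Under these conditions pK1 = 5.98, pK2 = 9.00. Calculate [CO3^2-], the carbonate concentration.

[CO3²⁻] = 0.0861 mmol/kg

α₂ = 1 / (1 + [H⁺]/K2 + [H⁺]²/(K1K2)) = 1 / (1 + 10^+1.39 + 10^-0.24)
   = 1 / (1 + 24.547 + 0.57544) = 1/26.123 = 0.03828
[CO3²⁻] = α₂ × DIC = 0.03828 × 2.25 = 0.0861 mmol/kg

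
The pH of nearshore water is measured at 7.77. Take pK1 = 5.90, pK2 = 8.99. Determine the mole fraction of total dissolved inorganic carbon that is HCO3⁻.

α₁ = 1 / (1 + [H⁺]/K1 + K2/[H⁺]) = 1 / (1 + 10^-1.87 + 10^-1.22)
   = 1 / (1 + 0.013490 + 0.060256) = 1/1.0737 = 0.9313

α₁ = 0.931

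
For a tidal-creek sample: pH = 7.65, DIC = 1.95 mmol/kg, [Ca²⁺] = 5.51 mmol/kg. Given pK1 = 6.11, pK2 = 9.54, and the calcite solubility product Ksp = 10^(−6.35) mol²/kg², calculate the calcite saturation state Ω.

α₂ = 1 / (1 + [H⁺]/K2 + [H⁺]²/(K1K2)) = 1 / (1 + 10^+1.89 + 10^+0.35)
   = 1 / (1 + 77.625 + 2.2387) = 1/80.863 = 0.01237
[CO3²⁻] = α₂ × DIC = 0.01237 × 1.95 = 0.02411 mmol/kg
Ksp = 10^(−6.35) = 4.467×10^-7
Ω = [Ca²⁺][CO3²⁻]/Ksp = (5.51×10^-3)(2.411×10^-5) / 4.467×10^-7 = 0.297

Ω = 0.297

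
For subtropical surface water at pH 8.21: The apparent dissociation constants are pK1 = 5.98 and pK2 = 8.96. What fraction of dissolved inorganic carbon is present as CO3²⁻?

α₂ = 0.150

α₂ = 1 / (1 + [H⁺]/K2 + [H⁺]²/(K1K2)) = 1 / (1 + 10^+0.75 + 10^-1.48)
   = 1 / (1 + 5.6234 + 0.033113) = 1/6.6565 = 0.1502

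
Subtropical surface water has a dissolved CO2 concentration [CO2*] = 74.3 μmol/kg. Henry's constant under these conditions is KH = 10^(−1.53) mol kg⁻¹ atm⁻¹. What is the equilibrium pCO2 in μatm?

KH = 10^(−1.53) = 2.951×10^-2 mol kg⁻¹ atm⁻¹
pCO2 = [CO2*]/KH = 74.3×10^-6 / 2.951×10^-2 = 2.52×10^-3 atm = 2520 μatm

pCO2 = 2520 μatm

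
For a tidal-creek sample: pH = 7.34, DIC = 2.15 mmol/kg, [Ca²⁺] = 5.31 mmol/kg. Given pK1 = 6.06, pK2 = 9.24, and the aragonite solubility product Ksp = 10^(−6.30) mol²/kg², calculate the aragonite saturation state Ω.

α₂ = 1 / (1 + [H⁺]/K2 + [H⁺]²/(K1K2)) = 1 / (1 + 10^+1.90 + 10^+0.62)
   = 1 / (1 + 79.433 + 4.1687) = 1/84.602 = 0.01182
[CO3²⁻] = α₂ × DIC = 0.01182 × 2.15 = 0.02541 mmol/kg
Ksp = 10^(−6.30) = 5.012×10^-7
Ω = [Ca²⁺][CO3²⁻]/Ksp = (5.31×10^-3)(2.541×10^-5) / 5.012×10^-7 = 0.269

Ω = 0.269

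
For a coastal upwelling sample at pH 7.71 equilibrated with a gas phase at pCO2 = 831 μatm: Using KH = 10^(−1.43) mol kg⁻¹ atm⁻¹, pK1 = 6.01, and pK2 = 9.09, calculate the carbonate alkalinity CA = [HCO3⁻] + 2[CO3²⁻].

[CO2*] = KH · pCO2 = 10^(−1.43) × 831×10^-6 = 3.087×10^-5 mol/kg
α₀ = 1/(1 + K1/[H⁺] + K1K2/[H⁺]²) = 1/(1 + 10^+1.70 + 10^+0.32) = 0.01879
DIC = [CO2*]/α₀ = 3.087×10^-5 / 0.01879 = 1.643 mmol/kg
CA = (α₁ + 2α₂)·DIC = (0.9419 + 2×0.03927) × 1.643 = 1.68 mmol/kg

CA = 1.68 mmol/kg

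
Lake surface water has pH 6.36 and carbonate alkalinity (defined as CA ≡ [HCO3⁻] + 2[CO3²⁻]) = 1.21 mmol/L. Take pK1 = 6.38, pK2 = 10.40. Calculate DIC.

CA = [HCO3⁻] + 2[CO3²⁻] = (α₁ + 2α₂)·DIC
At pH 6.36: [H⁺]/K1 = 10^0.02 = 1.0471, K2/[H⁺] = 10^-4.04 = 9.1201×10^-5
α₁ = 1/(1 + 1.0471 + 9.1201×10^-5) = 1/2.0472 = 0.4885; α₂ = α₁·K2/[H⁺] = 4.455×10^-5
α₁ + 2α₂ = 0.4886
DIC = CA / (α₁ + 2α₂) = 1.21 / 0.4886 = 2.48 mmol/L

DIC = 2.48 mmol/L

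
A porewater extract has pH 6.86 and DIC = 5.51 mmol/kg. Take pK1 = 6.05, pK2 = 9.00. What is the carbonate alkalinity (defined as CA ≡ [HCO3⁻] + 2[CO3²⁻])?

CA = [HCO3⁻] + 2[CO3²⁻] = (α₁ + 2α₂)·DIC
At pH 6.86: [H⁺]/K1 = 10^-0.81 = 0.15488, K2/[H⁺] = 10^-2.14 = 0.0072444
α₁ = 1/(1 + 0.15488 + 0.0072444) = 1/1.1621 = 0.8605; α₂ = α₁·K2/[H⁺] = 0.006234
α₁ + 2α₂ = 0.8730
CA = 0.8730 × 5.51 = 4.81 mmol/kg

CA = 4.81 mmol/kg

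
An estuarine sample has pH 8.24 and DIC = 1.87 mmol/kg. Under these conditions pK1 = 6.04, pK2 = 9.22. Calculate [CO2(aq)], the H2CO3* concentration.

α₀ = 1 / (1 + K1/[H⁺] + K1K2/[H⁺]²) = 1 / (1 + 10^+2.20 + 10^+1.22)
   = 1 / (1 + 158.49 + 16.596) = 1/176.09 = 0.005679
[CO2*] = α₀ × DIC = 0.005679 × 1.87 = 0.0106 mmol/kg = 10.6 μmol/kg

[CO2*] = 10.6 μmol/kg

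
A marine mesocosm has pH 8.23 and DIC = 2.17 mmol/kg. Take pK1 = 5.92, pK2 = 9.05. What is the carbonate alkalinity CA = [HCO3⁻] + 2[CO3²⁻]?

CA = [HCO3⁻] + 2[CO3²⁻] = (α₁ + 2α₂)·DIC
At pH 8.23: [H⁺]/K1 = 10^-2.31 = 0.0048978, K2/[H⁺] = 10^-0.82 = 0.15136
α₁ = 1/(1 + 0.0048978 + 0.15136) = 1/1.1563 = 0.8649; α₂ = α₁·K2/[H⁺] = 0.1309
α₁ + 2α₂ = 1.1267
CA = 1.1267 × 2.17 = 2.44 mmol/kg

CA = 2.44 mmol/kg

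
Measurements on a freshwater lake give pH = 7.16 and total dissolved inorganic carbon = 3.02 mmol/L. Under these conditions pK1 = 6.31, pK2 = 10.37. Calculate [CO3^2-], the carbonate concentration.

[CO3²⁻] = 1.63 μmol/L

α₂ = 1 / (1 + [H⁺]/K2 + [H⁺]²/(K1K2)) = 1 / (1 + 10^+3.21 + 10^+2.36)
   = 1 / (1 + 1621.8 + 229.09) = 1/1851.9 = 0.0005400
[CO3²⁻] = α₂ × DIC = 0.0005400 × 3.02 = 0.00163 mmol/L = 1.63 μmol/L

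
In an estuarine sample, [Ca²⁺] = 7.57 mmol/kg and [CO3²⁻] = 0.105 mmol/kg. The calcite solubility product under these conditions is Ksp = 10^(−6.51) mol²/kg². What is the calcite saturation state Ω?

Ω = 2.57

Ksp = 10^(−6.51) = 3.090×10^-7
Ω = [Ca²⁺][CO3²⁻]/Ksp = (7.57×10^-3)(0.105×10^-3) / 3.090×10^-7 = 2.57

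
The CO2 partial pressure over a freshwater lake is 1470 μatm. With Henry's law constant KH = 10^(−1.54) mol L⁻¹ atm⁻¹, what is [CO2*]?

KH = 10^(−1.54) = 2.884×10^-2 mol L⁻¹ atm⁻¹
[CO2*] = KH · pCO2 = 2.884×10^-2 × 1470×10^-6 atm = 4.24×10^-5 mol/L

[CO2*] = 42.4 μmol/L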